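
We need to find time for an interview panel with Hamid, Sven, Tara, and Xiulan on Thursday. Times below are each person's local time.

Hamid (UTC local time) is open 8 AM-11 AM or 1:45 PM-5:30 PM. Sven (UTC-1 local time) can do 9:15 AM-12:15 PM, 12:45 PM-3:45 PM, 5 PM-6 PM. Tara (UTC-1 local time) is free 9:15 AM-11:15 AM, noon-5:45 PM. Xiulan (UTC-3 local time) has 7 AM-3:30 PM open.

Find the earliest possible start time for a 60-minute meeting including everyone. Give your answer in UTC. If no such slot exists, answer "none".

Hamid in UTC: 08:00-11:00, 13:45-17:30.
Sven in UTC: 10:15-13:15, 13:45-16:45, 18:00-19:00 (add 1h to convert from UTC-1).
Tara in UTC: 10:15-12:15, 13:00-18:45 (add 1h to convert from UTC-1).
Xiulan in UTC: 10:00-18:30 (add 3h to convert from UTC-3).
Hamid ∩ Sven: 10:15-11:00, 13:45-16:45.
Hamid ∩ Sven ∩ Tara: 10:15-11:00, 13:45-16:45.
Hamid ∩ Sven ∩ Tara ∩ Xiulan: 10:15-11:00, 13:45-16:45.
Those are the intersection windows.
The first common window of at least 60 minutes is 13:45-16:45, so the earliest start is 13:45.

13:45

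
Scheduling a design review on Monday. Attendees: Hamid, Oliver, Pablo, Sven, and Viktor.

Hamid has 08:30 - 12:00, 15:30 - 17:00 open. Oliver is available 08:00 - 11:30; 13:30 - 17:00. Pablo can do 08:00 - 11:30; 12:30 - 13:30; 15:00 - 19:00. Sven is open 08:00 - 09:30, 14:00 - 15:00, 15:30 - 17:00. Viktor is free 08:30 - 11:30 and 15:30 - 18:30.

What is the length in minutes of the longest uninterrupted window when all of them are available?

Hamid ∩ Oliver: 08:30-11:30, 15:30-17:00.
Hamid ∩ Oliver ∩ Pablo: 08:30-11:30, 15:30-17:00.
Hamid ∩ Oliver ∩ Pablo ∩ Sven: 08:30-09:30, 15:30-17:00.
Hamid ∩ Oliver ∩ Pablo ∩ Sven ∩ Viktor: 08:30-09:30, 15:30-17:00.
Those are the intersection windows.
The longest is 15:30-17:00 at 90 minutes.

90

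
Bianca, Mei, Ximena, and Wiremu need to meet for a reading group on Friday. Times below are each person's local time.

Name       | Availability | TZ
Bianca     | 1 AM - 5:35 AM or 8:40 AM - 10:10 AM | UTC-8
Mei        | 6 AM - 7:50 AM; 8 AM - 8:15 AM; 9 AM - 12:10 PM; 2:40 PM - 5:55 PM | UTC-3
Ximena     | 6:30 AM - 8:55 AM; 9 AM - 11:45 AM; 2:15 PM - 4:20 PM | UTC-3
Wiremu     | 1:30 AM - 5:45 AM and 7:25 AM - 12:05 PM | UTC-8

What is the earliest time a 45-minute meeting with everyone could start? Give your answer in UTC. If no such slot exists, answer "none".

Bianca in UTC: 09:00-13:35, 16:40-18:10 (add 8h to convert from UTC-8).
Mei in UTC: 09:00-10:50, 11:00-11:15, 12:00-15:10, 17:40-20:55 (add 3h to convert from UTC-3).
Ximena in UTC: 09:30-11:55, 12:00-14:45, 17:15-19:20 (add 3h to convert from UTC-3).
Wiremu in UTC: 09:30-13:45, 15:25-20:05 (add 8h to convert from UTC-8).
Bianca ∩ Mei: 09:00-10:50, 11:00-11:15, 12:00-13:35, 17:40-18:10.
Bianca ∩ Mei ∩ Ximena: 09:30-10:50, 11:00-11:15, 12:00-13:35, 17:40-18:10.
Bianca ∩ Mei ∩ Ximena ∩ Wiremu: 09:30-10:50, 11:00-11:15, 12:00-13:35, 17:40-18:10.
The first common window of at least 45 minutes is 09:30-10:50, so the earliest start is 09:30.

09:30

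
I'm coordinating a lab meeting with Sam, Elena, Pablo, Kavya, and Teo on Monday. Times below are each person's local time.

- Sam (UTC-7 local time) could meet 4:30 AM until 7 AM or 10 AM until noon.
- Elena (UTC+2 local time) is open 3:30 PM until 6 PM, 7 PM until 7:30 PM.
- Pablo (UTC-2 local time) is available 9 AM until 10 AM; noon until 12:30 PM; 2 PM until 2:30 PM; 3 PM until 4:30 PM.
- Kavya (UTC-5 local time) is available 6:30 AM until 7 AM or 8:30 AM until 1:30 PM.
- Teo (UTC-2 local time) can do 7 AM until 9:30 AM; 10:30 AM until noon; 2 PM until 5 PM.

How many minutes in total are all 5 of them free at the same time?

30

Sam in UTC: 11:30-14:00, 17:00-19:00 (add 7h to convert from UTC-7).
Elena in UTC: 13:30-16:00, 17:00-17:30 (subtract 2h to convert from UTC+2).
Pablo in UTC: 11:00-12:00, 14:00-14:30, 16:00-16:30, 17:00-18:30 (add 2h to convert from UTC-2).
Kavya in UTC: 11:30-12:00, 13:30-18:30 (add 5h to convert from UTC-5).
Teo in UTC: 09:00-11:30, 12:30-14:00, 16:00-19:00 (add 2h to convert from UTC-2).
Sam ∩ Elena: 13:30-14:00, 17:00-17:30.
Sam ∩ Elena ∩ Pablo: 17:00-17:30.
Sam ∩ Elena ∩ Pablo ∩ Kavya: 17:00-17:30.
Sam ∩ Elena ∩ Pablo ∩ Kavya ∩ Teo: 17:00-17:30.
Those are the intersection windows.
That's a single block of 30 minutes.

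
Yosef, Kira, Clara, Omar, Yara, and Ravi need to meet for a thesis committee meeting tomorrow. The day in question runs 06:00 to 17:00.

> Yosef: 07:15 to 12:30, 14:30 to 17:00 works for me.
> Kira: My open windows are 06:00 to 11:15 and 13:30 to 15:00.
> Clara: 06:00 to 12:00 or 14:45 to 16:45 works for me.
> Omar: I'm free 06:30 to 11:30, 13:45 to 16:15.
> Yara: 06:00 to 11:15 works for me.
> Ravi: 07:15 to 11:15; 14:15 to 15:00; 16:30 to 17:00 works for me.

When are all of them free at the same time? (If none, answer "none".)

Yosef ∩ Kira: 07:15-11:15, 14:30-15:00.
Yosef ∩ Kira ∩ Clara: 07:15-11:15, 14:45-15:00.
Yosef ∩ Kira ∩ Clara ∩ Omar: 07:15-11:15, 14:45-15:00.
Yosef ∩ Kira ∩ Clara ∩ Omar ∩ Yara: 07:15-11:15.
Yosef ∩ Kira ∩ Clara ∩ Omar ∩ Yara ∩ Ravi: 07:15-11:15.

07:15-11:15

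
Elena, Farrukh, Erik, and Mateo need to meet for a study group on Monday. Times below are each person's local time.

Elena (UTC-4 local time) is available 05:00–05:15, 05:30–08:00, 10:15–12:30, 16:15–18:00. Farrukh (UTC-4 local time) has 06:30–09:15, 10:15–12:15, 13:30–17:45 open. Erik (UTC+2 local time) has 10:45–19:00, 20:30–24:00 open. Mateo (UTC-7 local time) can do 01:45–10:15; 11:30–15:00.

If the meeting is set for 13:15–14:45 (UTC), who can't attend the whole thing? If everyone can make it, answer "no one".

Elena in UTC: 09:00-09:15, 09:30-12:00, 14:15-16:30, 20:15-22:00 (add 4h to convert from UTC-4).
Farrukh in UTC: 10:30-13:15, 14:15-16:15, 17:30-21:45 (add 4h to convert from UTC-4).
Erik in UTC: 08:45-17:00, 18:30-22:00 (subtract 2h to convert from UTC+2).
Mateo in UTC: 08:45-17:15, 18:30-22:00 (add 7h to convert from UTC-7).
Elena: not fully free for 13:15-14:45. Farrukh: not fully free for 13:15-14:45. Erik: free for 13:15-14:45. Mateo: free for 13:15-14:45.

Elena, Farrukh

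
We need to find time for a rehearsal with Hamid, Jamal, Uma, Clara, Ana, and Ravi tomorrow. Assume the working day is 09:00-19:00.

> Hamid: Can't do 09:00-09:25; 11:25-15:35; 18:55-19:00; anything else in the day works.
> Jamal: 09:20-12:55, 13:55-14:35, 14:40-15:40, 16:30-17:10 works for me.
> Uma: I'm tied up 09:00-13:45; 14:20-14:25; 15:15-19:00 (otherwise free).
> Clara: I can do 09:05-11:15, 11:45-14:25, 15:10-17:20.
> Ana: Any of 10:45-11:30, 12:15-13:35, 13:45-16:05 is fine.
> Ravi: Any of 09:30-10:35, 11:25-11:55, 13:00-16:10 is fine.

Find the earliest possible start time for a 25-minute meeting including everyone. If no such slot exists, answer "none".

Hamid free: 09:25-11:25, 15:35-18:55 (invert busy blocks within the working day).
Jamal free: 09:20-12:55, 13:55-14:35, 14:40-15:40, 16:30-17:10.
Uma free: 13:45-14:20, 14:25-15:15 (invert busy blocks within the working day).
Clara free: 09:05-11:15, 11:45-14:25, 15:10-17:20.
Ana free: 10:45-11:30, 12:15-13:35, 13:45-16:05.
Ravi free: 09:30-10:35, 11:25-11:55, 13:00-16:10.
Hamid ∩ Jamal: 09:25-11:25, 15:35-15:40, 16:30-17:10.
Hamid ∩ Jamal ∩ Uma: ∅.
Hamid ∩ Jamal ∩ Uma ∩ Clara: ∅.
Hamid ∩ Jamal ∩ Uma ∩ Clara ∩ Ana: ∅.
Hamid ∩ Jamal ∩ Uma ∩ Clara ∩ Ana ∩ Ravi: ∅.
There is no time when everyone is free.
No common window is at least 25 minutes long.

none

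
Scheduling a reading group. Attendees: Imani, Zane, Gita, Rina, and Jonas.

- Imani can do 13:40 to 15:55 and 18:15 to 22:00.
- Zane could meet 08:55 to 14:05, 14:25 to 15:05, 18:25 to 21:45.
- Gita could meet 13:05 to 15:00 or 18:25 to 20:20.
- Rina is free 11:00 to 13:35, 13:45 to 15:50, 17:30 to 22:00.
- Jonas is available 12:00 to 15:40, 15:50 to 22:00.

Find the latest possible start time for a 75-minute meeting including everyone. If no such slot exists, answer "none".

Imani ∩ Zane: 13:40-14:05, 14:25-15:05, 18:25-21:45.
Imani ∩ Zane ∩ Gita: 13:40-14:05, 14:25-15:00, 18:25-20:20.
Imani ∩ Zane ∩ Gita ∩ Rina: 13:45-14:05, 14:25-15:00, 18:25-20:20.
Imani ∩ Zane ∩ Gita ∩ Rina ∩ Jonas: 13:45-14:05, 14:25-15:00, 18:25-20:20.
The last common window of at least 75 minutes is 18:25-20:20; a 75-minute meeting can start as late as 19:05 and still end by 20:20.

19:05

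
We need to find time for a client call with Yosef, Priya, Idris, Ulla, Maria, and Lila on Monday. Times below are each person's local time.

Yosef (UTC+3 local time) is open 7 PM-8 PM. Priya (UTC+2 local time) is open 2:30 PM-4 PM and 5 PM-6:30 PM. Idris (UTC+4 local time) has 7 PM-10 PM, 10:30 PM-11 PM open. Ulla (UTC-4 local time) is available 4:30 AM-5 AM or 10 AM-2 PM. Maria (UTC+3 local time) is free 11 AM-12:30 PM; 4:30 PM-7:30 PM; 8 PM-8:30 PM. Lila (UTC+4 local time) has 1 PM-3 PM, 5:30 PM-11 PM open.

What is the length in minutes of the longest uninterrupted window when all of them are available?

30

Yosef in UTC: 16:00-17:00 (subtract 3h to convert from UTC+3).
Priya in UTC: 12:30-14:00, 15:00-16:30 (subtract 2h to convert from UTC+2).
Idris in UTC: 15:00-18:00, 18:30-19:00 (subtract 4h to convert from UTC+4).
Ulla in UTC: 08:30-09:00, 14:00-18:00 (add 4h to convert from UTC-4).
Maria in UTC: 08:00-09:30, 13:30-16:30, 17:00-17:30 (subtract 3h to convert from UTC+3).
Lila in UTC: 09:00-11:00, 13:30-19:00 (subtract 4h to convert from UTC+4).
Yosef ∩ Priya: 16:00-16:30.
Yosef ∩ Priya ∩ Idris: 16:00-16:30.
Yosef ∩ Priya ∩ Idris ∩ Ulla: 16:00-16:30.
Yosef ∩ Priya ∩ Idris ∩ Ulla ∩ Maria: 16:00-16:30.
Yosef ∩ Priya ∩ Idris ∩ Ulla ∩ Maria ∩ Lila: 16:00-16:30.
Those are the intersection windows.
The longest is 16:00-16:30 at 30 minutes.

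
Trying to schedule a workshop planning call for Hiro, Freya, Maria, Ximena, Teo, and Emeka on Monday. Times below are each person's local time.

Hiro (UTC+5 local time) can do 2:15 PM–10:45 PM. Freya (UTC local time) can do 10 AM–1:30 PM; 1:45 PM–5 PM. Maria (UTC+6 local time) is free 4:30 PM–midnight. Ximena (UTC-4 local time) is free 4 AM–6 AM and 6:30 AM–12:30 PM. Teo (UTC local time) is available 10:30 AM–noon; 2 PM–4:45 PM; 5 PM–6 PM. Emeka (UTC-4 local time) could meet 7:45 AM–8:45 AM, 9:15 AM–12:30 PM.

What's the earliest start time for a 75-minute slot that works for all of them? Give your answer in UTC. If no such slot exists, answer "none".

14:00

Hiro in UTC: 09:15-17:45 (subtract 5h to convert from UTC+5).
Freya in UTC: 10:00-13:30, 13:45-17:00.
Maria in UTC: 10:30-18:00 (subtract 6h to convert from UTC+6).
Ximena in UTC: 08:00-10:00, 10:30-16:30 (add 4h to convert from UTC-4).
Teo in UTC: 10:30-12:00, 14:00-16:45, 17:00-18:00.
Emeka in UTC: 11:45-12:45, 13:15-16:30 (add 4h to convert from UTC-4).
Hiro ∩ Freya: 10:00-13:30, 13:45-17:00.
Hiro ∩ Freya ∩ Maria: 10:30-13:30, 13:45-17:00.
Hiro ∩ Freya ∩ Maria ∩ Ximena: 10:30-13:30, 13:45-16:30.
Hiro ∩ Freya ∩ Maria ∩ Ximena ∩ Teo: 10:30-12:00, 14:00-16:30.
Hiro ∩ Freya ∩ Maria ∩ Ximena ∩ Teo ∩ Emeka: 11:45-12:00, 14:00-16:30.
The first common window of at least 75 minutes is 14:00-16:30, so the earliest start is 14:00.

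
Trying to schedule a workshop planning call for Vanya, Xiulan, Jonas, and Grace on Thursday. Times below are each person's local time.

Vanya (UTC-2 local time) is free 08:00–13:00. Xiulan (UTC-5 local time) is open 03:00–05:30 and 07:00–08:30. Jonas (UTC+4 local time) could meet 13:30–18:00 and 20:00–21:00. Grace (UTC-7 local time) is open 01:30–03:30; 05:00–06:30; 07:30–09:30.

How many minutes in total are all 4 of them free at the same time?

Vanya in UTC: 10:00-15:00 (add 2h to convert from UTC-2).
Xiulan in UTC: 08:00-10:30, 12:00-13:30 (add 5h to convert from UTC-5).
Jonas in UTC: 09:30-14:00, 16:00-17:00 (subtract 4h to convert from UTC+4).
Grace in UTC: 08:30-10:30, 12:00-13:30, 14:30-16:30 (add 7h to convert from UTC-7).
Vanya ∩ Xiulan: 10:00-10:30, 12:00-13:30.
Vanya ∩ Xiulan ∩ Jonas: 10:00-10:30, 12:00-13:30.
Vanya ∩ Xiulan ∩ Jonas ∩ Grace: 10:00-10:30, 12:00-13:30.
So the common availability across everyone is 10:00-10:30, 12:00-13:30.
Summing the common windows: 30 + 90 = 120 minutes.

120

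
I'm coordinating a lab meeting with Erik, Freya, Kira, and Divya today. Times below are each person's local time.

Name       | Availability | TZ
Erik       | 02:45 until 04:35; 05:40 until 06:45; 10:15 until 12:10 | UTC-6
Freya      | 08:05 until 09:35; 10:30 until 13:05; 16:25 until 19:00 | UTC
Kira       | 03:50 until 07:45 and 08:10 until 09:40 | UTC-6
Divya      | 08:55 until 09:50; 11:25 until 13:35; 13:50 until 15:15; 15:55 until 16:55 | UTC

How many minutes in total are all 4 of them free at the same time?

Erik in UTC: 08:45-10:35, 11:40-12:45, 16:15-18:10 (add 6h to convert from UTC-6).
Freya in UTC: 08:05-09:35, 10:30-13:05, 16:25-19:00.
Kira in UTC: 09:50-13:45, 14:10-15:40 (add 6h to convert from UTC-6).
Divya in UTC: 08:55-09:50, 11:25-13:35, 13:50-15:15, 15:55-16:55.
Erik ∩ Freya: 08:45-09:35, 10:30-10:35, 11:40-12:45, 16:25-18:10.
Erik ∩ Freya ∩ Kira: 10:30-10:35, 11:40-12:45.
Erik ∩ Freya ∩ Kira ∩ Divya: 11:40-12:45.
Those are the intersection windows.
That's a single block of 65 minutes.

65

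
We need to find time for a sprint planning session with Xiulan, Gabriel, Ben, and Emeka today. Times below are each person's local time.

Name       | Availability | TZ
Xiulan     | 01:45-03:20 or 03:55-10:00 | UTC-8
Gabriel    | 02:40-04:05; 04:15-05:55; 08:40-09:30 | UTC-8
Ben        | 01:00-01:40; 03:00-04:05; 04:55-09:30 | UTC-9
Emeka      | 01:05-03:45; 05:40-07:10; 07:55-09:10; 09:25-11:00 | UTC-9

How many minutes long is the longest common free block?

35

Xiulan in UTC: 09:45-11:20, 11:55-18:00 (add 8h to convert from UTC-8).
Gabriel in UTC: 10:40-12:05, 12:15-13:55, 16:40-17:30 (add 8h to convert from UTC-8).
Ben in UTC: 10:00-10:40, 12:00-13:05, 13:55-18:30 (add 9h to convert from UTC-9).
Emeka in UTC: 10:05-12:45, 14:40-16:10, 16:55-18:10, 18:25-20:00 (add 9h to convert from UTC-9).
Xiulan ∩ Gabriel: 10:40-11:20, 11:55-12:05, 12:15-13:55, 16:40-17:30.
Xiulan ∩ Gabriel ∩ Ben: 12:00-12:05, 12:15-13:05, 16:40-17:30.
Xiulan ∩ Gabriel ∩ Ben ∩ Emeka: 12:00-12:05, 12:15-12:45, 16:55-17:30.
The longest is 16:55-17:30 at 35 minutes.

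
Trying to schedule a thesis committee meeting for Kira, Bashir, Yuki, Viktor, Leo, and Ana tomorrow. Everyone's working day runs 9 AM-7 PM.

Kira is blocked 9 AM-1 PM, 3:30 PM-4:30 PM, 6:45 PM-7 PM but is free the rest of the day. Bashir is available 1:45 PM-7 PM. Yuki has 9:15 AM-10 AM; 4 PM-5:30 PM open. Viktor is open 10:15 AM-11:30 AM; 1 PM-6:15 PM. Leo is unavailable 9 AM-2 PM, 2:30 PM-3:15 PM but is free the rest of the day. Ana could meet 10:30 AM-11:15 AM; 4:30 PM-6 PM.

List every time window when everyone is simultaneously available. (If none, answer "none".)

Kira free: 13:00-15:30, 16:30-18:45 (invert busy blocks within the working day).
Bashir free: 13:45-19:00.
Yuki free: 09:15-10:00, 16:00-17:30.
Viktor free: 10:15-11:30, 13:00-18:15.
Leo free: 14:00-14:30, 15:15-19:00 (invert busy blocks within the working day).
Ana free: 10:30-11:15, 16:30-18:00.
Kira ∩ Bashir: 13:45-15:30, 16:30-18:45.
Kira ∩ Bashir ∩ Yuki: 16:30-17:30.
Kira ∩ Bashir ∩ Yuki ∩ Viktor: 16:30-17:30.
Kira ∩ Bashir ∩ Yuki ∩ Viktor ∩ Leo: 16:30-17:30.
Kira ∩ Bashir ∩ Yuki ∩ Viktor ∩ Leo ∩ Ana: 16:30-17:30.
So the common availability across everyone is 16:30-17:30.

16:30-17:30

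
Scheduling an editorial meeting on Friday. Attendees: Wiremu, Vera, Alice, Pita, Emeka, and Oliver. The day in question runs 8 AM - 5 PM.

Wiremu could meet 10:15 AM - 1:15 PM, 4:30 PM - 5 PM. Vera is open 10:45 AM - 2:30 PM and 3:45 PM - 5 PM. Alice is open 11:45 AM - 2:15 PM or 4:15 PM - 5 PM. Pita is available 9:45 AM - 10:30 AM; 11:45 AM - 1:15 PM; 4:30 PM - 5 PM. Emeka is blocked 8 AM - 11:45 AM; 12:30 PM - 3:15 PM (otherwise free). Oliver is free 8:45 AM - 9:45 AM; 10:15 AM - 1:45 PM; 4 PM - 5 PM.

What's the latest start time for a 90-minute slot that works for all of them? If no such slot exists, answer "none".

Wiremu free: 10:15-13:15, 16:30-17:00.
Vera free: 10:45-14:30, 15:45-17:00.
Alice free: 11:45-14:15, 16:15-17:00.
Pita free: 09:45-10:30, 11:45-13:15, 16:30-17:00.
Emeka free: 11:45-12:30, 15:15-17:00 (invert busy blocks within the working day).
Oliver free: 08:45-09:45, 10:15-13:45, 16:00-17:00.
Wiremu ∩ Vera: 10:45-13:15, 16:30-17:00.
Wiremu ∩ Vera ∩ Alice: 11:45-13:15, 16:30-17:00.
Wiremu ∩ Vera ∩ Alice ∩ Pita: 11:45-13:15, 16:30-17:00.
Wiremu ∩ Vera ∩ Alice ∩ Pita ∩ Emeka: 11:45-12:30, 16:30-17:00.
Wiremu ∩ Vera ∩ Alice ∩ Pita ∩ Emeka ∩ Oliver: 11:45-12:30, 16:30-17:00.
No common window is at least 90 minutes long.

none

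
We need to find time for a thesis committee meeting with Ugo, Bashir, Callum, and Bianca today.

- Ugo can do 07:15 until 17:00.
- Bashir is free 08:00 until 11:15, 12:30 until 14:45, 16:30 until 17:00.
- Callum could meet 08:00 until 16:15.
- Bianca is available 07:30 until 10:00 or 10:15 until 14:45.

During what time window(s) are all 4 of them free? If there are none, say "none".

Ugo ∩ Bashir: 08:00-11:15, 12:30-14:45, 16:30-17:00.
Ugo ∩ Bashir ∩ Callum: 08:00-11:15, 12:30-14:45.
Ugo ∩ Bashir ∩ Callum ∩ Bianca: 08:00-10:00, 10:15-11:15, 12:30-14:45.

08:00-10:00, 10:15-11:15, 12:30-14:45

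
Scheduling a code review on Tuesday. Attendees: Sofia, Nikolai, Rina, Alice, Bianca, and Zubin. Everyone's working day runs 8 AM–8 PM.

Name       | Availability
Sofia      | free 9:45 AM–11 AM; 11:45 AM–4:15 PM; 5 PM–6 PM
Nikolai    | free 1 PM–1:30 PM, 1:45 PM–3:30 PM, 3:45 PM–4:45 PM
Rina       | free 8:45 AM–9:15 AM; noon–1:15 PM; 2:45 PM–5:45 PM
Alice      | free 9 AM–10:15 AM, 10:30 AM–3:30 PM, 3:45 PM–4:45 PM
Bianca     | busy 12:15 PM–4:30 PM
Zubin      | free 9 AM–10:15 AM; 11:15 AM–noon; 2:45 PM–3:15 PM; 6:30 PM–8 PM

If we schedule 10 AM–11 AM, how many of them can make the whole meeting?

2

Sofia free: 09:45-11:00, 11:45-16:15, 17:00-18:00.
Nikolai free: 13:00-13:30, 13:45-15:30, 15:45-16:45.
Rina free: 08:45-09:15, 12:00-13:15, 14:45-17:45.
Alice free: 09:00-10:15, 10:30-15:30, 15:45-16:45.
Bianca free: 08:00-12:15, 16:30-20:00 (invert busy blocks within the working day).
Zubin free: 09:00-10:15, 11:15-12:00, 14:45-15:15, 18:30-20:00.
Sofia and Bianca can make the full 10:00-11:00 slot — that's 2.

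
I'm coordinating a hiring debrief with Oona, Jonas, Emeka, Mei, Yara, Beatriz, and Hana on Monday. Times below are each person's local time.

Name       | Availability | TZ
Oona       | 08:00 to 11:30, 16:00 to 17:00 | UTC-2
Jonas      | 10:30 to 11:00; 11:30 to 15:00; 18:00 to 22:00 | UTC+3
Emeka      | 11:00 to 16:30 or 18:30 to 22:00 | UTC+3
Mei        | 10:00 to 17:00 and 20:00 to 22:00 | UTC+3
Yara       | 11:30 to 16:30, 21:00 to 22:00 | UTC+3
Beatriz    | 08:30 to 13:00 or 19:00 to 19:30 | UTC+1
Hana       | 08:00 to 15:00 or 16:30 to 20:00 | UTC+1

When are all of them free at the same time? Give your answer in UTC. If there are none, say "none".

10:00-12:00, 18:00-18:30

Oona in UTC: 10:00-13:30, 18:00-19:00 (add 2h to convert from UTC-2).
Jonas in UTC: 07:30-08:00, 08:30-12:00, 15:00-19:00 (subtract 3h to convert from UTC+3).
Emeka in UTC: 08:00-13:30, 15:30-19:00 (subtract 3h to convert from UTC+3).
Mei in UTC: 07:00-14:00, 17:00-19:00 (subtract 3h to convert from UTC+3).
Yara in UTC: 08:30-13:30, 18:00-19:00 (subtract 3h to convert from UTC+3).
Beatriz in UTC: 07:30-12:00, 18:00-18:30 (subtract 1h to convert from UTC+1).
Hana in UTC: 07:00-14:00, 15:30-19:00 (subtract 1h to convert from UTC+1).
Oona ∩ Jonas: 10:00-12:00, 18:00-19:00.
Oona ∩ Jonas ∩ Emeka: 10:00-12:00, 18:00-19:00.
Oona ∩ Jonas ∩ Emeka ∩ Mei: 10:00-12:00, 18:00-19:00.
Oona ∩ Jonas ∩ Emeka ∩ Mei ∩ Yara: 10:00-12:00, 18:00-19:00.
Oona ∩ Jonas ∩ Emeka ∩ Mei ∩ Yara ∩ Beatriz: 10:00-12:00, 18:00-18:30.
Oona ∩ Jonas ∩ Emeka ∩ Mei ∩ Yara ∩ Beatriz ∩ Hana: 10:00-12:00, 18:00-18:30.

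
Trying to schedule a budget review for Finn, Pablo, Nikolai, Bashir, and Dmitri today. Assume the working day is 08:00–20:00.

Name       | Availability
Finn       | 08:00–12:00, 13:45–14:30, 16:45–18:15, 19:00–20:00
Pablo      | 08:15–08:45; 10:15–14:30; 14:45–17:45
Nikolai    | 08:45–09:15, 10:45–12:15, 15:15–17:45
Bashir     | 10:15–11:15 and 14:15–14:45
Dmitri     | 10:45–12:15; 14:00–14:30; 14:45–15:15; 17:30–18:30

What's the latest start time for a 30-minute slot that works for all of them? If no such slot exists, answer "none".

Finn ∩ Pablo: 08:15-08:45, 10:15-12:00, 13:45-14:30, 16:45-17:45.
Finn ∩ Pablo ∩ Nikolai: 10:45-12:00, 16:45-17:45.
Finn ∩ Pablo ∩ Nikolai ∩ Bashir: 10:45-11:15.
Finn ∩ Pablo ∩ Nikolai ∩ Bashir ∩ Dmitri: 10:45-11:15.
So the common availability across everyone is 10:45-11:15.
The last common window of at least 30 minutes is 10:45-11:15; a 30-minute meeting can start as late as 10:45 and still end by 11:15.

10:45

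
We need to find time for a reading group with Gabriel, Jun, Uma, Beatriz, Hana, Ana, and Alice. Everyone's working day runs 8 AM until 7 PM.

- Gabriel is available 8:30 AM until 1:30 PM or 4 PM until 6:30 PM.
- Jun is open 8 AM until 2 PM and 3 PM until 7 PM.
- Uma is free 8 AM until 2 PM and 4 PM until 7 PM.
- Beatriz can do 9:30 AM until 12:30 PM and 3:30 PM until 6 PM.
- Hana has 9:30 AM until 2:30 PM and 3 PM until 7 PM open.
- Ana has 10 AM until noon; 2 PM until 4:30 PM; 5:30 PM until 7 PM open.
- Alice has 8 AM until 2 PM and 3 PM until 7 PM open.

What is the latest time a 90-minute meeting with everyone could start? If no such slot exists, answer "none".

Gabriel ∩ Jun: 08:30-13:30, 16:00-18:30.
Gabriel ∩ Jun ∩ Uma: 08:30-13:30, 16:00-18:30.
Gabriel ∩ Jun ∩ Uma ∩ Beatriz: 09:30-12:30, 16:00-18:00.
Gabriel ∩ Jun ∩ Uma ∩ Beatriz ∩ Hana: 09:30-12:30, 16:00-18:00.
Gabriel ∩ Jun ∩ Uma ∩ Beatriz ∩ Hana ∩ Ana: 10:00-12:00, 16:00-16:30, 17:30-18:00.
Gabriel ∩ Jun ∩ Uma ∩ Beatriz ∩ Hana ∩ Ana ∩ Alice: 10:00-12:00, 16:00-16:30, 17:30-18:00.
The last common window of at least 90 minutes is 10:00-12:00; a 90-minute meeting can start as late as 10:30 and still end by 12:00.

10:30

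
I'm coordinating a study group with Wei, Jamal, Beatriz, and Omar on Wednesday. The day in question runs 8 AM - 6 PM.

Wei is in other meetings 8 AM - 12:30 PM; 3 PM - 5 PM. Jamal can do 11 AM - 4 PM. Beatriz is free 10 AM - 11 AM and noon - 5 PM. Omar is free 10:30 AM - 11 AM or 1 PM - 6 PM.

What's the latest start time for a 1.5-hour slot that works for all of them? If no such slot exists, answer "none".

13:30

Wei free: 12:30-15:00, 17:00-18:00 (invert busy blocks within the working day).
Jamal free: 11:00-16:00.
Beatriz free: 10:00-11:00, 12:00-17:00.
Omar free: 10:30-11:00, 13:00-18:00.
Wei ∩ Jamal: 12:30-15:00.
Wei ∩ Jamal ∩ Beatriz: 12:30-15:00.
Wei ∩ Jamal ∩ Beatriz ∩ Omar: 13:00-15:00.
Those are the intersection windows.
The last common window of at least 90 minutes is 13:00-15:00; a 90-minute meeting can start as late as 13:30 and still end by 15:00.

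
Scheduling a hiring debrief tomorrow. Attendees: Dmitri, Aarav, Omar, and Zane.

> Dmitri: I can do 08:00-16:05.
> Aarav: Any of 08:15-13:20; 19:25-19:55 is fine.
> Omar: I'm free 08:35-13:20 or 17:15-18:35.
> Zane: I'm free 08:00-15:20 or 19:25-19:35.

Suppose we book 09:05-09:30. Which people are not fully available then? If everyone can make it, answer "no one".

no one

Dmitri: free for 09:05-09:30. Aarav: free for 09:05-09:30. Omar: free for 09:05-09:30. Zane: free for 09:05-09:30.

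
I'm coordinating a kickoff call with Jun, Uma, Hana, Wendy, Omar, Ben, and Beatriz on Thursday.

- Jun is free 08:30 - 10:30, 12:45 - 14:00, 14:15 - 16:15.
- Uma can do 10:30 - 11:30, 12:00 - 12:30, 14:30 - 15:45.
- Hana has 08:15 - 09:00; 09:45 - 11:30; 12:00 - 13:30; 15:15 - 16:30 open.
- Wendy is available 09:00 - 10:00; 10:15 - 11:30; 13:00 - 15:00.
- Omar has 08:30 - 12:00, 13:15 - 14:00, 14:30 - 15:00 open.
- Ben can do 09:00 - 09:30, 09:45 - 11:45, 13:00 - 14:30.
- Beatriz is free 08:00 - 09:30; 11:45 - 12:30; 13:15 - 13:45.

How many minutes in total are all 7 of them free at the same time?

Jun ∩ Uma: 14:30-15:45.
Jun ∩ Uma ∩ Hana: 15:15-15:45.
Jun ∩ Uma ∩ Hana ∩ Wendy: ∅.
Jun ∩ Uma ∩ Hana ∩ Wendy ∩ Omar: ∅.
Jun ∩ Uma ∩ Hana ∩ Wendy ∩ Omar ∩ Ben: ∅.
Jun ∩ Uma ∩ Hana ∩ Wendy ∩ Omar ∩ Ben ∩ Beatriz: ∅.
There is no time when everyone is free.
There is no common window, so the total is 0 minutes.

0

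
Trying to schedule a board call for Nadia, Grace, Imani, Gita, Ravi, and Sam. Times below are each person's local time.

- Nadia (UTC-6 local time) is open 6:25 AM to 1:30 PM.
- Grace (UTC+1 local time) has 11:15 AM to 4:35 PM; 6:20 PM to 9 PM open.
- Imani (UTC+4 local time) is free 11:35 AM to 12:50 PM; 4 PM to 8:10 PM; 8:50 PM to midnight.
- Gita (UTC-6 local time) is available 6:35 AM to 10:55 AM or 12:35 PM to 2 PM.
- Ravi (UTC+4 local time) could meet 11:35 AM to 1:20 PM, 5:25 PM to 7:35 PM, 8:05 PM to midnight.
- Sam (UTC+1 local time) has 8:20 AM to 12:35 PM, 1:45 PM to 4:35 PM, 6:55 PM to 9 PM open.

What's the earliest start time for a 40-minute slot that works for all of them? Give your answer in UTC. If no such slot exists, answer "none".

13:25

Nadia in UTC: 12:25-19:30 (add 6h to convert from UTC-6).
Grace in UTC: 10:15-15:35, 17:20-20:00 (subtract 1h to convert from UTC+1).
Imani in UTC: 07:35-08:50, 12:00-16:10, 16:50-20:00 (subtract 4h to convert from UTC+4).
Gita in UTC: 12:35-16:55, 18:35-20:00 (add 6h to convert from UTC-6).
Ravi in UTC: 07:35-09:20, 13:25-15:35, 16:05-20:00 (subtract 4h to convert from UTC+4).
Sam in UTC: 07:20-11:35, 12:45-15:35, 17:55-20:00 (subtract 1h to convert from UTC+1).
Nadia ∩ Grace: 12:25-15:35, 17:20-19:30.
Nadia ∩ Grace ∩ Imani: 12:25-15:35, 17:20-19:30.
Nadia ∩ Grace ∩ Imani ∩ Gita: 12:35-15:35, 18:35-19:30.
Nadia ∩ Grace ∩ Imani ∩ Gita ∩ Ravi: 13:25-15:35, 18:35-19:30.
Nadia ∩ Grace ∩ Imani ∩ Gita ∩ Ravi ∩ Sam: 13:25-15:35, 18:35-19:30.
The first common window of at least 40 minutes is 13:25-15:35, so the earliest start is 13:25.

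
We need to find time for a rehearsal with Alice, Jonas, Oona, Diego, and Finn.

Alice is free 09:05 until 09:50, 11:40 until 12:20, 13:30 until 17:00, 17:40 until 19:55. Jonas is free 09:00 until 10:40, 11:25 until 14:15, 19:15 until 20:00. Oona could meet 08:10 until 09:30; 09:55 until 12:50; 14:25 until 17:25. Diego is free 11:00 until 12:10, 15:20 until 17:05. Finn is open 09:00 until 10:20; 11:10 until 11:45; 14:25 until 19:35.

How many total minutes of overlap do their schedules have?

5

Alice ∩ Jonas: 09:05-09:50, 11:40-12:20, 13:30-14:15, 19:15-19:55.
Alice ∩ Jonas ∩ Oona: 09:05-09:30, 11:40-12:20.
Alice ∩ Jonas ∩ Oona ∩ Diego: 11:40-12:10.
Alice ∩ Jonas ∩ Oona ∩ Diego ∩ Finn: 11:40-11:45.
Those are the intersection windows.
That's a single block of 5 minutes.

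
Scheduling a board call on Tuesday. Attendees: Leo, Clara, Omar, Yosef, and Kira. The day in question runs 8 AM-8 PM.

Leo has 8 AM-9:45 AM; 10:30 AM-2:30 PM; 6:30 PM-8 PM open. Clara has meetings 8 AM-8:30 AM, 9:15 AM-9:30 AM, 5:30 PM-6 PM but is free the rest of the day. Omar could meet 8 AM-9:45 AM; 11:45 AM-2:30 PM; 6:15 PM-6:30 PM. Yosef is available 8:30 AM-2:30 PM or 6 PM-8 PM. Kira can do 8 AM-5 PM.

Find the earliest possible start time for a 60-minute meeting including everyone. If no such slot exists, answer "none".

Leo free: 08:00-09:45, 10:30-14:30, 18:30-20:00.
Clara free: 08:30-09:15, 09:30-17:30, 18:00-20:00 (invert busy blocks within the working day).
Omar free: 08:00-09:45, 11:45-14:30, 18:15-18:30.
Yosef free: 08:30-14:30, 18:00-20:00.
Kira free: 08:00-17:00.
Leo ∩ Clara: 08:30-09:15, 09:30-09:45, 10:30-14:30, 18:30-20:00.
Leo ∩ Clara ∩ Omar: 08:30-09:15, 09:30-09:45, 11:45-14:30.
Leo ∩ Clara ∩ Omar ∩ Yosef: 08:30-09:15, 09:30-09:45, 11:45-14:30.
Leo ∩ Clara ∩ Omar ∩ Yosef ∩ Kira: 08:30-09:15, 09:30-09:45, 11:45-14:30.
So the common availability across everyone is 08:30-09:15, 09:30-09:45, 11:45-14:30.
The first common window of at least 60 minutes is 11:45-14:30, so the earliest start is 11:45.

11:45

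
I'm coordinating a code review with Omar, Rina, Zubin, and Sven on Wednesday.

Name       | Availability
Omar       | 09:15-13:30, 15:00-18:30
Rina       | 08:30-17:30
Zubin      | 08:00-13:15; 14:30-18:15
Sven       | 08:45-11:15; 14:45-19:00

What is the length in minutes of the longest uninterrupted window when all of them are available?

150

Omar ∩ Rina: 09:15-13:30, 15:00-17:30.
Omar ∩ Rina ∩ Zubin: 09:15-13:15, 15:00-17:30.
Omar ∩ Rina ∩ Zubin ∩ Sven: 09:15-11:15, 15:00-17:30.
Those are the intersection windows.
The longest is 15:00-17:30 at 150 minutes.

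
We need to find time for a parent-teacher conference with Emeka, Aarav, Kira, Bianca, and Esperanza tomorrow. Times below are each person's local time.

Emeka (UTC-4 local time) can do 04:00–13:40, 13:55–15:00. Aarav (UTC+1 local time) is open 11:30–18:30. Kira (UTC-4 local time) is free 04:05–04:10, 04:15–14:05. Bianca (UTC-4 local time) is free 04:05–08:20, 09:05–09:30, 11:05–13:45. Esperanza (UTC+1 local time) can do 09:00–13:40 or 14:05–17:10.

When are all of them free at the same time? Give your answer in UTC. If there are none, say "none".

Emeka in UTC: 08:00-17:40, 17:55-19:00 (add 4h to convert from UTC-4).
Aarav in UTC: 10:30-17:30 (subtract 1h to convert from UTC+1).
Kira in UTC: 08:05-08:10, 08:15-18:05 (add 4h to convert from UTC-4).
Bianca in UTC: 08:05-12:20, 13:05-13:30, 15:05-17:45 (add 4h to convert from UTC-4).
Esperanza in UTC: 08:00-12:40, 13:05-16:10 (subtract 1h to convert from UTC+1).
Emeka ∩ Aarav: 10:30-17:30.
Emeka ∩ Aarav ∩ Kira: 10:30-17:30.
Emeka ∩ Aarav ∩ Kira ∩ Bianca: 10:30-12:20, 13:05-13:30, 15:05-17:30.
Emeka ∩ Aarav ∩ Kira ∩ Bianca ∩ Esperanza: 10:30-12:20, 13:05-13:30, 15:05-16:10.

10:30-12:20, 13:05-13:30, 15:05-16:10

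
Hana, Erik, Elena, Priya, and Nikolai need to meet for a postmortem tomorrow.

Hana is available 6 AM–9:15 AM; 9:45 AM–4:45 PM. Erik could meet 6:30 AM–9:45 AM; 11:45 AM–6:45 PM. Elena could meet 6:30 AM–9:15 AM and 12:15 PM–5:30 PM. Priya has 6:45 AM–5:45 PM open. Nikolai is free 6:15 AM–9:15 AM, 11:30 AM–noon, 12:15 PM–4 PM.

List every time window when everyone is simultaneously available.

Hana ∩ Erik: 06:30-09:15, 11:45-16:45.
Hana ∩ Erik ∩ Elena: 06:30-09:15, 12:15-16:45.
Hana ∩ Erik ∩ Elena ∩ Priya: 06:45-09:15, 12:15-16:45.
Hana ∩ Erik ∩ Elena ∩ Priya ∩ Nikolai: 06:45-09:15, 12:15-16:00.

06:45-09:15, 12:15-16:00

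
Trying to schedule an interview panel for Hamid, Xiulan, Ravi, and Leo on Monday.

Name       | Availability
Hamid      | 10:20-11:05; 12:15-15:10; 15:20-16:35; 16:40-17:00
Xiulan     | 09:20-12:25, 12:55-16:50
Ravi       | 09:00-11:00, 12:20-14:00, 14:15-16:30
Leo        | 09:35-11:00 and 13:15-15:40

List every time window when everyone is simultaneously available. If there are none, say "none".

Hamid ∩ Xiulan: 10:20-11:05, 12:15-12:25, 12:55-15:10, 15:20-16:35, 16:40-16:50.
Hamid ∩ Xiulan ∩ Ravi: 10:20-11:00, 12:20-12:25, 12:55-14:00, 14:15-15:10, 15:20-16:30.
Hamid ∩ Xiulan ∩ Ravi ∩ Leo: 10:20-11:00, 13:15-14:00, 14:15-15:10, 15:20-15:40.

10:20-11:00, 13:15-14:00, 14:15-15:10, 15:20-15:40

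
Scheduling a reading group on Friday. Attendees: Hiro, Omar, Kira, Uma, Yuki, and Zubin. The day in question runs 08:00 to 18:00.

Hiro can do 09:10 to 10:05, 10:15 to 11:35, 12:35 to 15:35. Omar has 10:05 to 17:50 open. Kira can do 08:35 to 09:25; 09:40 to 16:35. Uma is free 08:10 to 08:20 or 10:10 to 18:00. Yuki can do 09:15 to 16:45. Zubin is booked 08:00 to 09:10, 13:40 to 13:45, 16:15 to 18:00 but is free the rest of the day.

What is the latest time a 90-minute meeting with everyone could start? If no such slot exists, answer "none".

Hiro free: 09:10-10:05, 10:15-11:35, 12:35-15:35.
Omar free: 10:05-17:50.
Kira free: 08:35-09:25, 09:40-16:35.
Uma free: 08:10-08:20, 10:10-18:00.
Yuki free: 09:15-16:45.
Zubin free: 09:10-13:40, 13:45-16:15 (invert busy blocks within the working day).
Hiro ∩ Omar: 10:15-11:35, 12:35-15:35.
Hiro ∩ Omar ∩ Kira: 10:15-11:35, 12:35-15:35.
Hiro ∩ Omar ∩ Kira ∩ Uma: 10:15-11:35, 12:35-15:35.
Hiro ∩ Omar ∩ Kira ∩ Uma ∩ Yuki: 10:15-11:35, 12:35-15:35.
Hiro ∩ Omar ∩ Kira ∩ Uma ∩ Yuki ∩ Zubin: 10:15-11:35, 12:35-13:40, 13:45-15:35.
The last common window of at least 90 minutes is 13:45-15:35; a 90-minute meeting can start as late as 14:05 and still end by 15:35.

14:05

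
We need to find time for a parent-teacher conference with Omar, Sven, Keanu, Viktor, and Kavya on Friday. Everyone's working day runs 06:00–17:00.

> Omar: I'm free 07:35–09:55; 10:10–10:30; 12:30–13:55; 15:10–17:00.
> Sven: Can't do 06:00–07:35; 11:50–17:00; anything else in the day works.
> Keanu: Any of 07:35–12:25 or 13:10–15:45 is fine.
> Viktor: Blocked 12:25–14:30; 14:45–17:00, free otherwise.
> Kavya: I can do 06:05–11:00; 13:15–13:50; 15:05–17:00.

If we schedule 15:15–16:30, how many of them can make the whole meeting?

Omar free: 07:35-09:55, 10:10-10:30, 12:30-13:55, 15:10-17:00.
Sven free: 07:35-11:50 (invert busy blocks within the working day).
Keanu free: 07:35-12:25, 13:10-15:45.
Viktor free: 06:00-12:25, 14:30-14:45 (invert busy blocks within the working day).
Kavya free: 06:05-11:00, 13:15-13:50, 15:05-17:00.
Omar and Kavya can make the full 15:15-16:30 slot — that's 2.

2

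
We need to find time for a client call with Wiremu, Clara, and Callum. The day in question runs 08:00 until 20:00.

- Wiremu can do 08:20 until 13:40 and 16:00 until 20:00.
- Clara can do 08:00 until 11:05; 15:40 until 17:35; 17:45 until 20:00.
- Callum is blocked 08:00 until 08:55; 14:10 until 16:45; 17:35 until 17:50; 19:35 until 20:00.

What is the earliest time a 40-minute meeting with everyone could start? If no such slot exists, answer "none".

Wiremu free: 08:20-13:40, 16:00-20:00.
Clara free: 08:00-11:05, 15:40-17:35, 17:45-20:00.
Callum free: 08:55-14:10, 16:45-17:35, 17:50-19:35 (invert busy blocks within the working day).
Wiremu ∩ Clara: 08:20-11:05, 16:00-17:35, 17:45-20:00.
Wiremu ∩ Clara ∩ Callum: 08:55-11:05, 16:45-17:35, 17:50-19:35.
The first common window of at least 40 minutes is 08:55-11:05, so the earliest start is 08:55.

08:55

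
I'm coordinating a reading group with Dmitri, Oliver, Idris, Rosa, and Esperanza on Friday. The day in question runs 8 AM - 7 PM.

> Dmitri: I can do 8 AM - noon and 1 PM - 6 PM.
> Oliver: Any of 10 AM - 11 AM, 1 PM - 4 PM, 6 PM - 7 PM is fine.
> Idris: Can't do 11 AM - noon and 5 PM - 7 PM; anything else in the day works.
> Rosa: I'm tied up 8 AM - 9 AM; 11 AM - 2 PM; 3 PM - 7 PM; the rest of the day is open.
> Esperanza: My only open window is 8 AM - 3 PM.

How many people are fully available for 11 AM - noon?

Dmitri free: 08:00-12:00, 13:00-18:00.
Oliver free: 10:00-11:00, 13:00-16:00, 18:00-19:00.
Idris free: 08:00-11:00, 12:00-17:00 (invert busy blocks within the working day).
Rosa free: 09:00-11:00, 14:00-15:00 (invert busy blocks within the working day).
Esperanza free: 08:00-15:00.
Dmitri and Esperanza can make the full 11:00-12:00 slot — that's 2.

2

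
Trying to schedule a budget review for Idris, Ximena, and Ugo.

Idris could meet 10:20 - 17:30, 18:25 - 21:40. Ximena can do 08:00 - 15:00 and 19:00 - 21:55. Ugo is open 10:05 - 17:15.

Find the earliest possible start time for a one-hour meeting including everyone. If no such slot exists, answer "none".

Idris ∩ Ximena: 10:20-15:00, 19:00-21:40.
Idris ∩ Ximena ∩ Ugo: 10:20-15:00.
The first common window of at least 60 minutes is 10:20-15:00, so the earliest start is 10:20.

10:20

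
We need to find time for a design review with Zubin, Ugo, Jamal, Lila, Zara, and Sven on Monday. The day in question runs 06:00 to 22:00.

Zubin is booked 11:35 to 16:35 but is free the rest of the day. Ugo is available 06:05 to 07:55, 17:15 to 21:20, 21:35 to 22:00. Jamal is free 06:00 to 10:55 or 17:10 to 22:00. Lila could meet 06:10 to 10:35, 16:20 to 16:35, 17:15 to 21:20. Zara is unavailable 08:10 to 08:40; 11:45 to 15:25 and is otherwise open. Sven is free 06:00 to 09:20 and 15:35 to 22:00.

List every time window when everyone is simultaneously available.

Zubin free: 06:00-11:35, 16:35-22:00 (invert busy blocks within the working day).
Ugo free: 06:05-07:55, 17:15-21:20, 21:35-22:00.
Jamal free: 06:00-10:55, 17:10-22:00.
Lila free: 06:10-10:35, 16:20-16:35, 17:15-21:20.
Zara free: 06:00-08:10, 08:40-11:45, 15:25-22:00 (invert busy blocks within the working day).
Sven free: 06:00-09:20, 15:35-22:00.
Zubin ∩ Ugo: 06:05-07:55, 17:15-21:20, 21:35-22:00.
Zubin ∩ Ugo ∩ Jamal: 06:05-07:55, 17:15-21:20, 21:35-22:00.
Zubin ∩ Ugo ∩ Jamal ∩ Lila: 06:10-07:55, 17:15-21:20.
Zubin ∩ Ugo ∩ Jamal ∩ Lila ∩ Zara: 06:10-07:55, 17:15-21:20.
Zubin ∩ Ugo ∩ Jamal ∩ Lila ∩ Zara ∩ Sven: 06:10-07:55, 17:15-21:20.

06:10-07:55, 17:15-21:20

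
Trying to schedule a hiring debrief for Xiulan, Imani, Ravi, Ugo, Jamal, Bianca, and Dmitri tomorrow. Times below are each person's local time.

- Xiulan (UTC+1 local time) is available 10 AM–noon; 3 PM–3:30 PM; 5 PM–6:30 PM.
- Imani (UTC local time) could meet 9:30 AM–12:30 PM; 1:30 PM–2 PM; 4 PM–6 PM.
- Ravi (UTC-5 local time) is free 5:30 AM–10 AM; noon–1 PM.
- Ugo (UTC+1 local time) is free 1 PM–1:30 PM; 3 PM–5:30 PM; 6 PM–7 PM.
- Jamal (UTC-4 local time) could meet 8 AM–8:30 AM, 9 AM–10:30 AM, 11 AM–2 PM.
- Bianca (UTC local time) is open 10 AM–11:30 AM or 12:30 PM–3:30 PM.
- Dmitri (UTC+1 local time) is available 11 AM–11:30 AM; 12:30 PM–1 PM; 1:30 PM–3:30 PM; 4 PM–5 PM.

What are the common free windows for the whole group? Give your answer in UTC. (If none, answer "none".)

none

Xiulan in UTC: 09:00-11:00, 14:00-14:30, 16:00-17:30 (subtract 1h to convert from UTC+1).
Imani in UTC: 09:30-12:30, 13:30-14:00, 16:00-18:00.
Ravi in UTC: 10:30-15:00, 17:00-18:00 (add 5h to convert from UTC-5).
Ugo in UTC: 12:00-12:30, 14:00-16:30, 17:00-18:00 (subtract 1h to convert from UTC+1).
Jamal in UTC: 12:00-12:30, 13:00-14:30, 15:00-18:00 (add 4h to convert from UTC-4).
Bianca in UTC: 10:00-11:30, 12:30-15:30.
Dmitri in UTC: 10:00-10:30, 11:30-12:00, 12:30-14:30, 15:00-16:00 (subtract 1h to convert from UTC+1).
Xiulan ∩ Imani: 09:30-11:00, 16:00-17:30.
Xiulan ∩ Imani ∩ Ravi: 10:30-11:00, 17:00-17:30.
Xiulan ∩ Imani ∩ Ravi ∩ Ugo: 17:00-17:30.
Xiulan ∩ Imani ∩ Ravi ∩ Ugo ∩ Jamal: 17:00-17:30.
Xiulan ∩ Imani ∩ Ravi ∩ Ugo ∩ Jamal ∩ Bianca: ∅.
Xiulan ∩ Imani ∩ Ravi ∩ Ugo ∩ Jamal ∩ Bianca ∩ Dmitri: ∅.
There is no time when everyone is free.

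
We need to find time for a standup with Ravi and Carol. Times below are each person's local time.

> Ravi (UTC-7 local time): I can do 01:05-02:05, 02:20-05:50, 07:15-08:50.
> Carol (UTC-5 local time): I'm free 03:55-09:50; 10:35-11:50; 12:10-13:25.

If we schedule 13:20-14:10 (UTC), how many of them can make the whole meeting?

1

Ravi in UTC: 08:05-09:05, 09:20-12:50, 14:15-15:50 (add 7h to convert from UTC-7).
Carol in UTC: 08:55-14:50, 15:35-16:50, 17:10-18:25 (add 5h to convert from UTC-5).
Carol can make the full 13:20-14:10 slot — that's 1.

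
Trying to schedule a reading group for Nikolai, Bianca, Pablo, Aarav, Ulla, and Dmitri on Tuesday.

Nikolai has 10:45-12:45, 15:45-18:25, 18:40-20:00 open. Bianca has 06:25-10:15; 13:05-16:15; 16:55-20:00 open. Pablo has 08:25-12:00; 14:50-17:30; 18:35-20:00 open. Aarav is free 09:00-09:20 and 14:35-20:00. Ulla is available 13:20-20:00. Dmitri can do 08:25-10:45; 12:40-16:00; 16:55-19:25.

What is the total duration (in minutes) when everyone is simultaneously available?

95

Nikolai ∩ Bianca: 15:45-16:15, 16:55-18:25, 18:40-20:00.
Nikolai ∩ Bianca ∩ Pablo: 15:45-16:15, 16:55-17:30, 18:40-20:00.
Nikolai ∩ Bianca ∩ Pablo ∩ Aarav: 15:45-16:15, 16:55-17:30, 18:40-20:00.
Nikolai ∩ Bianca ∩ Pablo ∩ Aarav ∩ Ulla: 15:45-16:15, 16:55-17:30, 18:40-20:00.
Nikolai ∩ Bianca ∩ Pablo ∩ Aarav ∩ Ulla ∩ Dmitri: 15:45-16:00, 16:55-17:30, 18:40-19:25.
Summing the common windows: 15 + 35 + 45 = 95 minutes.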